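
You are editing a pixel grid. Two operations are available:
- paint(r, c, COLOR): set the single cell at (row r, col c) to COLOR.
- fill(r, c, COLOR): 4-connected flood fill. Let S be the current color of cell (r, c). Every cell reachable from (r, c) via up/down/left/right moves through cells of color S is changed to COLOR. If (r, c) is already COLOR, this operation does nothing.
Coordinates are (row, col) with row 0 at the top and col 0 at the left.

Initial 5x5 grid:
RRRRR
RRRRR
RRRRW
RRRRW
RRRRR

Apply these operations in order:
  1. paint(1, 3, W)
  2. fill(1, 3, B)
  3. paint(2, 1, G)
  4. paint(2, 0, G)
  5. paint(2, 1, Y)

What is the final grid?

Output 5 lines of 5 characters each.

After op 1 paint(1,3,W):
RRRRR
RRRWR
RRRRW
RRRRW
RRRRR
After op 2 fill(1,3,B) [1 cells changed]:
RRRRR
RRRBR
RRRRW
RRRRW
RRRRR
After op 3 paint(2,1,G):
RRRRR
RRRBR
RGRRW
RRRRW
RRRRR
After op 4 paint(2,0,G):
RRRRR
RRRBR
GGRRW
RRRRW
RRRRR
After op 5 paint(2,1,Y):
RRRRR
RRRBR
GYRRW
RRRRW
RRRRR

Answer: RRRRR
RRRBR
GYRRW
RRRRW
RRRRR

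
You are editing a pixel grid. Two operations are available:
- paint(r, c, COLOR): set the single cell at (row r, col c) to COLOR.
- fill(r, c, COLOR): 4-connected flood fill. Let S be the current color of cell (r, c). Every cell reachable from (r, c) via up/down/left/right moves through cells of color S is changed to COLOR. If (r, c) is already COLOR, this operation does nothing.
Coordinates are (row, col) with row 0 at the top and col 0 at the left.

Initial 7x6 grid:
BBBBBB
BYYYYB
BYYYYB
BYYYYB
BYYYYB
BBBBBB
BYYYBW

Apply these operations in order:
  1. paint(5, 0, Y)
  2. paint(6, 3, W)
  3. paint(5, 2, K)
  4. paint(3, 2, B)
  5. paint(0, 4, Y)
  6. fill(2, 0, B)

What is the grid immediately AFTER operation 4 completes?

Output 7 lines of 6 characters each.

Answer: BBBBBB
BYYYYB
BYYYYB
BYBYYB
BYYYYB
YBKBBB
BYYWBW

Derivation:
After op 1 paint(5,0,Y):
BBBBBB
BYYYYB
BYYYYB
BYYYYB
BYYYYB
YBBBBB
BYYYBW
After op 2 paint(6,3,W):
BBBBBB
BYYYYB
BYYYYB
BYYYYB
BYYYYB
YBBBBB
BYYWBW
After op 3 paint(5,2,K):
BBBBBB
BYYYYB
BYYYYB
BYYYYB
BYYYYB
YBKBBB
BYYWBW
After op 4 paint(3,2,B):
BBBBBB
BYYYYB
BYYYYB
BYBYYB
BYYYYB
YBKBBB
BYYWBW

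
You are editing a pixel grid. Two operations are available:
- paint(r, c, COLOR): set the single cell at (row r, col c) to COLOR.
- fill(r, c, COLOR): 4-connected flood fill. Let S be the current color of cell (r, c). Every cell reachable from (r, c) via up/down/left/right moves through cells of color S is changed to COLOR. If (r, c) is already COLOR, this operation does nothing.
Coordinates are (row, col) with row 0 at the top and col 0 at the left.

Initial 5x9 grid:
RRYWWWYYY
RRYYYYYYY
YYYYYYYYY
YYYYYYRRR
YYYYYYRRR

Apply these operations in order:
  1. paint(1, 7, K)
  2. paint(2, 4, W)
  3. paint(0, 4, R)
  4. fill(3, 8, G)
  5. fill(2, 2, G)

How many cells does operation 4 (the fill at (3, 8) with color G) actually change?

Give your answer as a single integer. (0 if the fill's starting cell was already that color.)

Answer: 6

Derivation:
After op 1 paint(1,7,K):
RRYWWWYYY
RRYYYYYKY
YYYYYYYYY
YYYYYYRRR
YYYYYYRRR
After op 2 paint(2,4,W):
RRYWWWYYY
RRYYYYYKY
YYYYWYYYY
YYYYYYRRR
YYYYYYRRR
After op 3 paint(0,4,R):
RRYWRWYYY
RRYYYYYKY
YYYYWYYYY
YYYYYYRRR
YYYYYYRRR
After op 4 fill(3,8,G) [6 cells changed]:
RRYWRWYYY
RRYYYYYKY
YYYYWYYYY
YYYYYYGGG
YYYYYYGGG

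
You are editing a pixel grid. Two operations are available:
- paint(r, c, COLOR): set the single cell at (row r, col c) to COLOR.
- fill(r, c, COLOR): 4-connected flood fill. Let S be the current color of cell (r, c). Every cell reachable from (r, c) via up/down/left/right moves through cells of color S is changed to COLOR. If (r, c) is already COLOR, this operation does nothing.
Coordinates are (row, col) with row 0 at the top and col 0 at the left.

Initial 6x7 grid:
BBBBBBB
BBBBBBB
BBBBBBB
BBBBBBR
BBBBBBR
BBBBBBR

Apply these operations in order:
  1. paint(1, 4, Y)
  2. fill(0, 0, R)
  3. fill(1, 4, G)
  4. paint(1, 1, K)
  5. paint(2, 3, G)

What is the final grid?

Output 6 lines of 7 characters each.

Answer: RRRRRRR
RKRRGRR
RRRGRRR
RRRRRRR
RRRRRRR
RRRRRRR

Derivation:
After op 1 paint(1,4,Y):
BBBBBBB
BBBBYBB
BBBBBBB
BBBBBBR
BBBBBBR
BBBBBBR
After op 2 fill(0,0,R) [38 cells changed]:
RRRRRRR
RRRRYRR
RRRRRRR
RRRRRRR
RRRRRRR
RRRRRRR
After op 3 fill(1,4,G) [1 cells changed]:
RRRRRRR
RRRRGRR
RRRRRRR
RRRRRRR
RRRRRRR
RRRRRRR
After op 4 paint(1,1,K):
RRRRRRR
RKRRGRR
RRRRRRR
RRRRRRR
RRRRRRR
RRRRRRR
After op 5 paint(2,3,G):
RRRRRRR
RKRRGRR
RRRGRRR
RRRRRRR
RRRRRRR
RRRRRRR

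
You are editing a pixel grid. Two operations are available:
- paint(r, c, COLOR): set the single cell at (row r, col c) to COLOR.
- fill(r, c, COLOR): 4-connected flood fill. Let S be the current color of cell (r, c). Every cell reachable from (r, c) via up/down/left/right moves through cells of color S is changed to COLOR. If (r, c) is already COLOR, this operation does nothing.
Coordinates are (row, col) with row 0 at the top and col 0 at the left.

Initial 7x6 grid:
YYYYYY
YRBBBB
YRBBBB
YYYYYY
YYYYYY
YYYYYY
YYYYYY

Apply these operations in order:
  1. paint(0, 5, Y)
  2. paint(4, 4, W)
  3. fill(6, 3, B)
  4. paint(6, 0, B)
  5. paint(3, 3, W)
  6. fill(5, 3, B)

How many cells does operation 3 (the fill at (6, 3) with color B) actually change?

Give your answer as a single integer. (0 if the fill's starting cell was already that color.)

After op 1 paint(0,5,Y):
YYYYYY
YRBBBB
YRBBBB
YYYYYY
YYYYYY
YYYYYY
YYYYYY
After op 2 paint(4,4,W):
YYYYYY
YRBBBB
YRBBBB
YYYYYY
YYYYWY
YYYYYY
YYYYYY
After op 3 fill(6,3,B) [31 cells changed]:
BBBBBB
BRBBBB
BRBBBB
BBBBBB
BBBBWB
BBBBBB
BBBBBB

Answer: 31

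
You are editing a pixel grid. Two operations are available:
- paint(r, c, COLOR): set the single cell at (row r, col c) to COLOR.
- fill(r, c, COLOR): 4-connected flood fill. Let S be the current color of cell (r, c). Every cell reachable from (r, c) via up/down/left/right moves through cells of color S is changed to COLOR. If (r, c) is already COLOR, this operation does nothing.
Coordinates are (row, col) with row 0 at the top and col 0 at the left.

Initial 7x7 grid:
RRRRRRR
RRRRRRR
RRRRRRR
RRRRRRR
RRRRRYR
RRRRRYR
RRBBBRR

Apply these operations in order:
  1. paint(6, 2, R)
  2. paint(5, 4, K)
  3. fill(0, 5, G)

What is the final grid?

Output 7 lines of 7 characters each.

Answer: GGGGGGG
GGGGGGG
GGGGGGG
GGGGGGG
GGGGGYG
GGGGKYG
GGGBBGG

Derivation:
After op 1 paint(6,2,R):
RRRRRRR
RRRRRRR
RRRRRRR
RRRRRRR
RRRRRYR
RRRRRYR
RRRBBRR
After op 2 paint(5,4,K):
RRRRRRR
RRRRRRR
RRRRRRR
RRRRRRR
RRRRRYR
RRRRKYR
RRRBBRR
After op 3 fill(0,5,G) [44 cells changed]:
GGGGGGG
GGGGGGG
GGGGGGG
GGGGGGG
GGGGGYG
GGGGKYG
GGGBBGG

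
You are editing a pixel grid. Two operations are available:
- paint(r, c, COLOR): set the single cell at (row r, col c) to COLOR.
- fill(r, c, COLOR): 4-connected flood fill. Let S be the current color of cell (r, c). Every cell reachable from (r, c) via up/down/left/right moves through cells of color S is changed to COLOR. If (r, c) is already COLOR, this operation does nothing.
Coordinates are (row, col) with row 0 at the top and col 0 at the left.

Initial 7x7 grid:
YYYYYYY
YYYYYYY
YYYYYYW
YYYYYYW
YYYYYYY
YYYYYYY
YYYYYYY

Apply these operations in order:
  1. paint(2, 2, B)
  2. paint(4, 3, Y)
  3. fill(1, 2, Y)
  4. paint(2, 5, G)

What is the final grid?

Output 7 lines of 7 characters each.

Answer: YYYYYYY
YYYYYYY
YYBYYGW
YYYYYYW
YYYYYYY
YYYYYYY
YYYYYYY

Derivation:
After op 1 paint(2,2,B):
YYYYYYY
YYYYYYY
YYBYYYW
YYYYYYW
YYYYYYY
YYYYYYY
YYYYYYY
After op 2 paint(4,3,Y):
YYYYYYY
YYYYYYY
YYBYYYW
YYYYYYW
YYYYYYY
YYYYYYY
YYYYYYY
After op 3 fill(1,2,Y) [0 cells changed]:
YYYYYYY
YYYYYYY
YYBYYYW
YYYYYYW
YYYYYYY
YYYYYYY
YYYYYYY
After op 4 paint(2,5,G):
YYYYYYY
YYYYYYY
YYBYYGW
YYYYYYW
YYYYYYY
YYYYYYY
YYYYYYY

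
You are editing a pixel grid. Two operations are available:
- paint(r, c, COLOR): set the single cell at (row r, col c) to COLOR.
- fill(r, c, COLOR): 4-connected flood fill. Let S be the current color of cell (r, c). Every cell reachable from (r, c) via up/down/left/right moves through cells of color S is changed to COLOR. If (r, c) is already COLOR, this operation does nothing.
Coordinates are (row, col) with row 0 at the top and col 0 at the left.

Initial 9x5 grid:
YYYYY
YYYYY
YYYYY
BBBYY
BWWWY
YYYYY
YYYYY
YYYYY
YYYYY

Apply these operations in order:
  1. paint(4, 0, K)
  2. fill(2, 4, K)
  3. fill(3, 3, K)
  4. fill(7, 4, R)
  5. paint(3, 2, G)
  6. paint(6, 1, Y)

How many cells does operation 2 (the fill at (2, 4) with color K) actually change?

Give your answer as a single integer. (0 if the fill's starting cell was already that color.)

After op 1 paint(4,0,K):
YYYYY
YYYYY
YYYYY
BBBYY
KWWWY
YYYYY
YYYYY
YYYYY
YYYYY
After op 2 fill(2,4,K) [38 cells changed]:
KKKKK
KKKKK
KKKKK
BBBKK
KWWWK
KKKKK
KKKKK
KKKKK
KKKKK

Answer: 38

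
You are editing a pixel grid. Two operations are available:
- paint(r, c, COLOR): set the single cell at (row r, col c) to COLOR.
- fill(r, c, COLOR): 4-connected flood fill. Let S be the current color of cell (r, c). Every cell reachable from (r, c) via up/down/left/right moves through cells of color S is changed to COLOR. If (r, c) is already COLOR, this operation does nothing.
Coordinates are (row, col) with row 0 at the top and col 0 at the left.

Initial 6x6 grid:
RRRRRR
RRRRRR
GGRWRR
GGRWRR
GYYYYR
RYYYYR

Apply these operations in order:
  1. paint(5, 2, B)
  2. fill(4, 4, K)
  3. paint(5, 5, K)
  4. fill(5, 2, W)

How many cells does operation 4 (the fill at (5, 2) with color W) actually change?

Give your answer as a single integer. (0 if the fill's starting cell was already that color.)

Answer: 1

Derivation:
After op 1 paint(5,2,B):
RRRRRR
RRRRRR
GGRWRR
GGRWRR
GYYYYR
RYBYYR
After op 2 fill(4,4,K) [7 cells changed]:
RRRRRR
RRRRRR
GGRWRR
GGRWRR
GKKKKR
RKBKKR
After op 3 paint(5,5,K):
RRRRRR
RRRRRR
GGRWRR
GGRWRR
GKKKKR
RKBKKK
After op 4 fill(5,2,W) [1 cells changed]:
RRRRRR
RRRRRR
GGRWRR
GGRWRR
GKKKKR
RKWKKK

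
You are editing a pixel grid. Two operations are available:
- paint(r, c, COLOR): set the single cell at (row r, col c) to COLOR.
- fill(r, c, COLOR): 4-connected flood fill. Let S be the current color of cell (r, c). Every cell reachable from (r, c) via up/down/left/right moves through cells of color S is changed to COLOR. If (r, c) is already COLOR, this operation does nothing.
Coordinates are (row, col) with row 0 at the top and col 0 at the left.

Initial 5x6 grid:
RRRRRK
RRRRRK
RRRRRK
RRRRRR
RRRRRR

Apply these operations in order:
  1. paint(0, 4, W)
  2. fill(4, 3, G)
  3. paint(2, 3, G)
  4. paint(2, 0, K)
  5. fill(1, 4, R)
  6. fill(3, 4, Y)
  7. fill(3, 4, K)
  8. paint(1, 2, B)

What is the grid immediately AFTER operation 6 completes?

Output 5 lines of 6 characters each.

Answer: YYYYWK
YYYYYK
KYYYYK
YYYYYY
YYYYYY

Derivation:
After op 1 paint(0,4,W):
RRRRWK
RRRRRK
RRRRRK
RRRRRR
RRRRRR
After op 2 fill(4,3,G) [26 cells changed]:
GGGGWK
GGGGGK
GGGGGK
GGGGGG
GGGGGG
After op 3 paint(2,3,G):
GGGGWK
GGGGGK
GGGGGK
GGGGGG
GGGGGG
After op 4 paint(2,0,K):
GGGGWK
GGGGGK
KGGGGK
GGGGGG
GGGGGG
After op 5 fill(1,4,R) [25 cells changed]:
RRRRWK
RRRRRK
KRRRRK
RRRRRR
RRRRRR
After op 6 fill(3,4,Y) [25 cells changed]:
YYYYWK
YYYYYK
KYYYYK
YYYYYY
YYYYYY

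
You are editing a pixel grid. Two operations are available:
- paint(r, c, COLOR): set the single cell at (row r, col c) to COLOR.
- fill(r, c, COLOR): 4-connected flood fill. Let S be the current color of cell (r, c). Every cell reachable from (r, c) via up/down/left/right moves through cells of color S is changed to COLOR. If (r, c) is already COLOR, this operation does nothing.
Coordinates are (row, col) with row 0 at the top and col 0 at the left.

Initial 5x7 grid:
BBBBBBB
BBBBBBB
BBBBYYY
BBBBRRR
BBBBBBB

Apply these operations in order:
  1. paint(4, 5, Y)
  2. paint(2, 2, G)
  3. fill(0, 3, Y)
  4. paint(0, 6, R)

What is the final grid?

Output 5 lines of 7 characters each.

After op 1 paint(4,5,Y):
BBBBBBB
BBBBBBB
BBBBYYY
BBBBRRR
BBBBBYB
After op 2 paint(2,2,G):
BBBBBBB
BBBBBBB
BBGBYYY
BBBBRRR
BBBBBYB
After op 3 fill(0,3,Y) [26 cells changed]:
YYYYYYY
YYYYYYY
YYGYYYY
YYYYRRR
YYYYYYB
After op 4 paint(0,6,R):
YYYYYYR
YYYYYYY
YYGYYYY
YYYYRRR
YYYYYYB

Answer: YYYYYYR
YYYYYYY
YYGYYYY
YYYYRRR
YYYYYYB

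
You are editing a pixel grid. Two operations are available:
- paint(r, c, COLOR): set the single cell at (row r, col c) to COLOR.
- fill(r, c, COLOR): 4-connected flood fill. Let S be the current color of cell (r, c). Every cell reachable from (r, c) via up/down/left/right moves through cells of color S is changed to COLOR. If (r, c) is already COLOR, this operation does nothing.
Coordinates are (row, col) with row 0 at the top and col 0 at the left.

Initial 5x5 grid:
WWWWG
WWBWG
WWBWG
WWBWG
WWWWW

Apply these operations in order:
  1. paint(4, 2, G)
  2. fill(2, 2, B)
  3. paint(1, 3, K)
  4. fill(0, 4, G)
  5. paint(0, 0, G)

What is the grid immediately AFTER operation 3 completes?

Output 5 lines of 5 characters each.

Answer: WWWWG
WWBKG
WWBWG
WWBWG
WWGWW

Derivation:
After op 1 paint(4,2,G):
WWWWG
WWBWG
WWBWG
WWBWG
WWGWW
After op 2 fill(2,2,B) [0 cells changed]:
WWWWG
WWBWG
WWBWG
WWBWG
WWGWW
After op 3 paint(1,3,K):
WWWWG
WWBKG
WWBWG
WWBWG
WWGWW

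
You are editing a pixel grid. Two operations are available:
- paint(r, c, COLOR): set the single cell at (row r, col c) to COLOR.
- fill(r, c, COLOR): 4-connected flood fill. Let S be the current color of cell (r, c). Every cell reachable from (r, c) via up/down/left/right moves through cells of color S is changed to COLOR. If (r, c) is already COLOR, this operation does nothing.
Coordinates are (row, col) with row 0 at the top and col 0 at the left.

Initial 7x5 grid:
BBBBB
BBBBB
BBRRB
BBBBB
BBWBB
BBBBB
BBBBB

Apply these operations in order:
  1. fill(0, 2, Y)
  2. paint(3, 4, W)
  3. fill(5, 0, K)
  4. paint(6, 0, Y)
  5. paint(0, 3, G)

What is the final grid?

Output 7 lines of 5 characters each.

After op 1 fill(0,2,Y) [32 cells changed]:
YYYYY
YYYYY
YYRRY
YYYYY
YYWYY
YYYYY
YYYYY
After op 2 paint(3,4,W):
YYYYY
YYYYY
YYRRY
YYYYW
YYWYY
YYYYY
YYYYY
After op 3 fill(5,0,K) [31 cells changed]:
KKKKK
KKKKK
KKRRK
KKKKW
KKWKK
KKKKK
KKKKK
After op 4 paint(6,0,Y):
KKKKK
KKKKK
KKRRK
KKKKW
KKWKK
KKKKK
YKKKK
After op 5 paint(0,3,G):
KKKGK
KKKKK
KKRRK
KKKKW
KKWKK
KKKKK
YKKKK

Answer: KKKGK
KKKKK
KKRRK
KKKKW
KKWKK
KKKKK
YKKKK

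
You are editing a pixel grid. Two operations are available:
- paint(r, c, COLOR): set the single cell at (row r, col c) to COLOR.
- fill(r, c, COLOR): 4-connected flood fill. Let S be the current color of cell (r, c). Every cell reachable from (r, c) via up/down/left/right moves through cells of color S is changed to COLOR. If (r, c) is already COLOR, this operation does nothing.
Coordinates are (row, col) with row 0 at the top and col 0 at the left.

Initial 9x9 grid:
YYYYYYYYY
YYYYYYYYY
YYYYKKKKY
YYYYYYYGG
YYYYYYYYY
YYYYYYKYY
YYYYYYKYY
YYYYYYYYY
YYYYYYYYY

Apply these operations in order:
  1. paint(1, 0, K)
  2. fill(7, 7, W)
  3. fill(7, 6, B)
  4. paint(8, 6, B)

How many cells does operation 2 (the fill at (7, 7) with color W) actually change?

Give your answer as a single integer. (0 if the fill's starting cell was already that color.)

After op 1 paint(1,0,K):
YYYYYYYYY
KYYYYYYYY
YYYYKKKKY
YYYYYYYGG
YYYYYYYYY
YYYYYYKYY
YYYYYYKYY
YYYYYYYYY
YYYYYYYYY
After op 2 fill(7,7,W) [72 cells changed]:
WWWWWWWWW
KWWWWWWWW
WWWWKKKKW
WWWWWWWGG
WWWWWWWWW
WWWWWWKWW
WWWWWWKWW
WWWWWWWWW
WWWWWWWWW

Answer: 72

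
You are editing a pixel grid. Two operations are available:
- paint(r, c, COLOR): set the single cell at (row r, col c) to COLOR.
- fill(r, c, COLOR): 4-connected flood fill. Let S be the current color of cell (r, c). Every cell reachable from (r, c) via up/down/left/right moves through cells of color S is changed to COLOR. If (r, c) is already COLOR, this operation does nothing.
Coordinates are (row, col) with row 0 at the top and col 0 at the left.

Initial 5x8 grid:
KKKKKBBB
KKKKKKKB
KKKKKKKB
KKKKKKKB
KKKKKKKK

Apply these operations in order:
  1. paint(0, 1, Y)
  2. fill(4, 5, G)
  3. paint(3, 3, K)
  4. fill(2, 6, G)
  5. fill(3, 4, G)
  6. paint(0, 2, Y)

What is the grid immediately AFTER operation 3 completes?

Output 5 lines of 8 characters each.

After op 1 paint(0,1,Y):
KYKKKBBB
KKKKKKKB
KKKKKKKB
KKKKKKKB
KKKKKKKK
After op 2 fill(4,5,G) [33 cells changed]:
GYGGGBBB
GGGGGGGB
GGGGGGGB
GGGGGGGB
GGGGGGGG
After op 3 paint(3,3,K):
GYGGGBBB
GGGGGGGB
GGGGGGGB
GGGKGGGB
GGGGGGGG

Answer: GYGGGBBB
GGGGGGGB
GGGGGGGB
GGGKGGGB
GGGGGGGG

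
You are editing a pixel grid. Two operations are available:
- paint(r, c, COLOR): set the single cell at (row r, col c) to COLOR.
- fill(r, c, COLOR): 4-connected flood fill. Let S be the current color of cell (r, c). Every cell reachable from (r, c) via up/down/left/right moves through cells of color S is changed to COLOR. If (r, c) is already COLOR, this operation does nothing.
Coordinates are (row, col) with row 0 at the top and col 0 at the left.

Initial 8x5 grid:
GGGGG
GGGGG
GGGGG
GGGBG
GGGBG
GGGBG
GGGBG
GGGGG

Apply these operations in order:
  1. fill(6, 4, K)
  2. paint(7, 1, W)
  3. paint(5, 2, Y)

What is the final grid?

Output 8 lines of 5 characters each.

Answer: KKKKK
KKKKK
KKKKK
KKKBK
KKKBK
KKYBK
KKKBK
KWKKK

Derivation:
After op 1 fill(6,4,K) [36 cells changed]:
KKKKK
KKKKK
KKKKK
KKKBK
KKKBK
KKKBK
KKKBK
KKKKK
After op 2 paint(7,1,W):
KKKKK
KKKKK
KKKKK
KKKBK
KKKBK
KKKBK
KKKBK
KWKKK
After op 3 paint(5,2,Y):
KKKKK
KKKKK
KKKKK
KKKBK
KKKBK
KKYBK
KKKBK
KWKKK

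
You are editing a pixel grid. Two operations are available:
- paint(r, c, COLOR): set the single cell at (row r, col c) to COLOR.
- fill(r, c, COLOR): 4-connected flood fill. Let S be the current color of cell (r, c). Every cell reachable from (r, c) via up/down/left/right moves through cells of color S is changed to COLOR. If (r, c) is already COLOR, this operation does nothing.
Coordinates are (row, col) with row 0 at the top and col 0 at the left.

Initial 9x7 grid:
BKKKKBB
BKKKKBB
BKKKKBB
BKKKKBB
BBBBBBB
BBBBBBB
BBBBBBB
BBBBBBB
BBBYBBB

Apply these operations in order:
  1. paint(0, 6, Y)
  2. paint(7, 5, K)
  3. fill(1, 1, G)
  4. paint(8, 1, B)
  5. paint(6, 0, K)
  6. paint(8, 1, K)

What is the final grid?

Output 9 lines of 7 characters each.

Answer: BGGGGBY
BGGGGBB
BGGGGBB
BGGGGBB
BBBBBBB
BBBBBBB
KBBBBBB
BBBBBKB
BKBYBBB

Derivation:
After op 1 paint(0,6,Y):
BKKKKBY
BKKKKBB
BKKKKBB
BKKKKBB
BBBBBBB
BBBBBBB
BBBBBBB
BBBBBBB
BBBYBBB
After op 2 paint(7,5,K):
BKKKKBY
BKKKKBB
BKKKKBB
BKKKKBB
BBBBBBB
BBBBBBB
BBBBBBB
BBBBBKB
BBBYBBB
After op 3 fill(1,1,G) [16 cells changed]:
BGGGGBY
BGGGGBB
BGGGGBB
BGGGGBB
BBBBBBB
BBBBBBB
BBBBBBB
BBBBBKB
BBBYBBB
After op 4 paint(8,1,B):
BGGGGBY
BGGGGBB
BGGGGBB
BGGGGBB
BBBBBBB
BBBBBBB
BBBBBBB
BBBBBKB
BBBYBBB
After op 5 paint(6,0,K):
BGGGGBY
BGGGGBB
BGGGGBB
BGGGGBB
BBBBBBB
BBBBBBB
KBBBBBB
BBBBBKB
BBBYBBB
After op 6 paint(8,1,K):
BGGGGBY
BGGGGBB
BGGGGBB
BGGGGBB
BBBBBBB
BBBBBBB
KBBBBBB
BBBBBKB
BKBYBBB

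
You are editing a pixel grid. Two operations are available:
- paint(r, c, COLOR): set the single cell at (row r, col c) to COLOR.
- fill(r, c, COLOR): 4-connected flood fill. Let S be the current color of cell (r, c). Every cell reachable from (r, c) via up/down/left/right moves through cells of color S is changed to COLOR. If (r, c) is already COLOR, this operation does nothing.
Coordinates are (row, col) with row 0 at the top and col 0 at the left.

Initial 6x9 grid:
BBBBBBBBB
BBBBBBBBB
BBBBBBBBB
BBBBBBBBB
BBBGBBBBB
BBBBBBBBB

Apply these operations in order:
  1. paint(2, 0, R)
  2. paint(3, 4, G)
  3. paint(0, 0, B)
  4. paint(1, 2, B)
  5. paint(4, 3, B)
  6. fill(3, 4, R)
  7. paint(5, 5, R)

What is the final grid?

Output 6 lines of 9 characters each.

After op 1 paint(2,0,R):
BBBBBBBBB
BBBBBBBBB
RBBBBBBBB
BBBBBBBBB
BBBGBBBBB
BBBBBBBBB
After op 2 paint(3,4,G):
BBBBBBBBB
BBBBBBBBB
RBBBBBBBB
BBBBGBBBB
BBBGBBBBB
BBBBBBBBB
After op 3 paint(0,0,B):
BBBBBBBBB
BBBBBBBBB
RBBBBBBBB
BBBBGBBBB
BBBGBBBBB
BBBBBBBBB
After op 4 paint(1,2,B):
BBBBBBBBB
BBBBBBBBB
RBBBBBBBB
BBBBGBBBB
BBBGBBBBB
BBBBBBBBB
After op 5 paint(4,3,B):
BBBBBBBBB
BBBBBBBBB
RBBBBBBBB
BBBBGBBBB
BBBBBBBBB
BBBBBBBBB
After op 6 fill(3,4,R) [1 cells changed]:
BBBBBBBBB
BBBBBBBBB
RBBBBBBBB
BBBBRBBBB
BBBBBBBBB
BBBBBBBBB
After op 7 paint(5,5,R):
BBBBBBBBB
BBBBBBBBB
RBBBBBBBB
BBBBRBBBB
BBBBBBBBB
BBBBBRBBB

Answer: BBBBBBBBB
BBBBBBBBB
RBBBBBBBB
BBBBRBBBB
BBBBBBBBB
BBBBBRBBB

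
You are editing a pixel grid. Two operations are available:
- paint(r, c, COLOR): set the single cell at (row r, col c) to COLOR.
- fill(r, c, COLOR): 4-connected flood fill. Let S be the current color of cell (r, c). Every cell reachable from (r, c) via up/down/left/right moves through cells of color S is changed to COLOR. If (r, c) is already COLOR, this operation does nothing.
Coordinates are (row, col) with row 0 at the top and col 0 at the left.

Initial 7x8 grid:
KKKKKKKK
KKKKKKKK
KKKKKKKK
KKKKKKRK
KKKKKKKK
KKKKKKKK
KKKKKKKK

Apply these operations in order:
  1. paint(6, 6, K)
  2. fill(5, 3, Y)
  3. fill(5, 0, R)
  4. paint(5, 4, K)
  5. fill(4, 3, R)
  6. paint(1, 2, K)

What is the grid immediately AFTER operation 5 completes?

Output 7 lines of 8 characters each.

Answer: RRRRRRRR
RRRRRRRR
RRRRRRRR
RRRRRRRR
RRRRRRRR
RRRRKRRR
RRRRRRRR

Derivation:
After op 1 paint(6,6,K):
KKKKKKKK
KKKKKKKK
KKKKKKKK
KKKKKKRK
KKKKKKKK
KKKKKKKK
KKKKKKKK
After op 2 fill(5,3,Y) [55 cells changed]:
YYYYYYYY
YYYYYYYY
YYYYYYYY
YYYYYYRY
YYYYYYYY
YYYYYYYY
YYYYYYYY
After op 3 fill(5,0,R) [55 cells changed]:
RRRRRRRR
RRRRRRRR
RRRRRRRR
RRRRRRRR
RRRRRRRR
RRRRRRRR
RRRRRRRR
After op 4 paint(5,4,K):
RRRRRRRR
RRRRRRRR
RRRRRRRR
RRRRRRRR
RRRRRRRR
RRRRKRRR
RRRRRRRR
After op 5 fill(4,3,R) [0 cells changed]:
RRRRRRRR
RRRRRRRR
RRRRRRRR
RRRRRRRR
RRRRRRRR
RRRRKRRR
RRRRRRRR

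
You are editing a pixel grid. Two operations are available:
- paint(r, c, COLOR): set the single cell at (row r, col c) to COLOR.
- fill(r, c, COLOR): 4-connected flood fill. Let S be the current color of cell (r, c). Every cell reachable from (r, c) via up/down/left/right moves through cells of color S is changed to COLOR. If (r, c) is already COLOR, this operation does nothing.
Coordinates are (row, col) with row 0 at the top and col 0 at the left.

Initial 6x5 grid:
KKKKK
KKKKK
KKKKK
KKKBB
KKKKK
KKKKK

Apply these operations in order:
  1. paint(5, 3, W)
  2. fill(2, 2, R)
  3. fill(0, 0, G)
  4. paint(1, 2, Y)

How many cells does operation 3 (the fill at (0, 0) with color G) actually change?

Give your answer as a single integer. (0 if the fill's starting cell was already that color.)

After op 1 paint(5,3,W):
KKKKK
KKKKK
KKKKK
KKKBB
KKKKK
KKKWK
After op 2 fill(2,2,R) [27 cells changed]:
RRRRR
RRRRR
RRRRR
RRRBB
RRRRR
RRRWR
After op 3 fill(0,0,G) [27 cells changed]:
GGGGG
GGGGG
GGGGG
GGGBB
GGGGG
GGGWG

Answer: 27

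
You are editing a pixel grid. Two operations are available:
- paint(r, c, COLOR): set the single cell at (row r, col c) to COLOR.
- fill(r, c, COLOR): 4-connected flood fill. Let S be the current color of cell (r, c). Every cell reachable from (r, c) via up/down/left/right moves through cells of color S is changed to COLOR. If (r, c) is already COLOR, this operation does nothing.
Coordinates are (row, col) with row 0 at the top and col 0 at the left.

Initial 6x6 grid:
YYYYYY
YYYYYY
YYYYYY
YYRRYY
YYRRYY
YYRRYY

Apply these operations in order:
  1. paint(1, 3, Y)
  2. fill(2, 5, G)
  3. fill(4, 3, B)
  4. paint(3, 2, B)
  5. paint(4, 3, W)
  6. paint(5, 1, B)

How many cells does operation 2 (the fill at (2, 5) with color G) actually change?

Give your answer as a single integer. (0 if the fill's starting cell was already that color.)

After op 1 paint(1,3,Y):
YYYYYY
YYYYYY
YYYYYY
YYRRYY
YYRRYY
YYRRYY
After op 2 fill(2,5,G) [30 cells changed]:
GGGGGG
GGGGGG
GGGGGG
GGRRGG
GGRRGG
GGRRGG

Answer: 30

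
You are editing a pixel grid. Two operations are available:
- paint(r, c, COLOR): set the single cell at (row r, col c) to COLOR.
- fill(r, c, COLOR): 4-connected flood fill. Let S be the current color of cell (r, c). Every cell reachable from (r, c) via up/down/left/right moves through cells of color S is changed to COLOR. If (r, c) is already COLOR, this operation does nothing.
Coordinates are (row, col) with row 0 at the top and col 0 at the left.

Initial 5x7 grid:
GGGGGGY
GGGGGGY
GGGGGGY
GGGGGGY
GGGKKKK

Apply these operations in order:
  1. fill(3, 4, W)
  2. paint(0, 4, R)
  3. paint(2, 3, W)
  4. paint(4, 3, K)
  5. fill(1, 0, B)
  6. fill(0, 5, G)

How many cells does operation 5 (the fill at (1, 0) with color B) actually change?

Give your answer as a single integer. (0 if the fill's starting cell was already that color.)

Answer: 26

Derivation:
After op 1 fill(3,4,W) [27 cells changed]:
WWWWWWY
WWWWWWY
WWWWWWY
WWWWWWY
WWWKKKK
After op 2 paint(0,4,R):
WWWWRWY
WWWWWWY
WWWWWWY
WWWWWWY
WWWKKKK
After op 3 paint(2,3,W):
WWWWRWY
WWWWWWY
WWWWWWY
WWWWWWY
WWWKKKK
After op 4 paint(4,3,K):
WWWWRWY
WWWWWWY
WWWWWWY
WWWWWWY
WWWKKKK
After op 5 fill(1,0,B) [26 cells changed]:
BBBBRBY
BBBBBBY
BBBBBBY
BBBBBBY
BBBKKKK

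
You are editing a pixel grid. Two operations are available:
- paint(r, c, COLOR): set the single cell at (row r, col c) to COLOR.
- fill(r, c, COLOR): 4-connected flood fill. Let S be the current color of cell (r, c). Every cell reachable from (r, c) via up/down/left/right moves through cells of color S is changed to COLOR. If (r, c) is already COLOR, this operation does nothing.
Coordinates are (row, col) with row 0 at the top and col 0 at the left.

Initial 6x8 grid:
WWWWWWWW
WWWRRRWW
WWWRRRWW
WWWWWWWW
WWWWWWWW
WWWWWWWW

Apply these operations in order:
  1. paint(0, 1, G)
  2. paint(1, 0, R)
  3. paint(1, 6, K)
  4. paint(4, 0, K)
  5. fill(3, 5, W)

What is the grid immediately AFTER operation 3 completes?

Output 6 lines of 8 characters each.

After op 1 paint(0,1,G):
WGWWWWWW
WWWRRRWW
WWWRRRWW
WWWWWWWW
WWWWWWWW
WWWWWWWW
After op 2 paint(1,0,R):
WGWWWWWW
RWWRRRWW
WWWRRRWW
WWWWWWWW
WWWWWWWW
WWWWWWWW
After op 3 paint(1,6,K):
WGWWWWWW
RWWRRRKW
WWWRRRWW
WWWWWWWW
WWWWWWWW
WWWWWWWW

Answer: WGWWWWWW
RWWRRRKW
WWWRRRWW
WWWWWWWW
WWWWWWWW
WWWWWWWW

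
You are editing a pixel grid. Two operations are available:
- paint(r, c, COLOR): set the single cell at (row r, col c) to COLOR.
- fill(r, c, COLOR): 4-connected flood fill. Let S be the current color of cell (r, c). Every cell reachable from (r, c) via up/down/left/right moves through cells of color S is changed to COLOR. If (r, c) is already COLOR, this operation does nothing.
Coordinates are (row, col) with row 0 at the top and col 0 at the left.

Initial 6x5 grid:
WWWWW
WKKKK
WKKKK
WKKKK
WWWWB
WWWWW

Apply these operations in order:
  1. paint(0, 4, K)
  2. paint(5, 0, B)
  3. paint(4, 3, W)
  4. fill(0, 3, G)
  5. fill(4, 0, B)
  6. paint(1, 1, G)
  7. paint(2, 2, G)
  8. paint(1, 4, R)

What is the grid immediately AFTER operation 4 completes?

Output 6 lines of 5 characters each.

Answer: GGGGK
GKKKK
GKKKK
GKKKK
GGGGB
BGGGG

Derivation:
After op 1 paint(0,4,K):
WWWWK
WKKKK
WKKKK
WKKKK
WWWWB
WWWWW
After op 2 paint(5,0,B):
WWWWK
WKKKK
WKKKK
WKKKK
WWWWB
BWWWW
After op 3 paint(4,3,W):
WWWWK
WKKKK
WKKKK
WKKKK
WWWWB
BWWWW
After op 4 fill(0,3,G) [15 cells changed]:
GGGGK
GKKKK
GKKKK
GKKKK
GGGGB
BGGGG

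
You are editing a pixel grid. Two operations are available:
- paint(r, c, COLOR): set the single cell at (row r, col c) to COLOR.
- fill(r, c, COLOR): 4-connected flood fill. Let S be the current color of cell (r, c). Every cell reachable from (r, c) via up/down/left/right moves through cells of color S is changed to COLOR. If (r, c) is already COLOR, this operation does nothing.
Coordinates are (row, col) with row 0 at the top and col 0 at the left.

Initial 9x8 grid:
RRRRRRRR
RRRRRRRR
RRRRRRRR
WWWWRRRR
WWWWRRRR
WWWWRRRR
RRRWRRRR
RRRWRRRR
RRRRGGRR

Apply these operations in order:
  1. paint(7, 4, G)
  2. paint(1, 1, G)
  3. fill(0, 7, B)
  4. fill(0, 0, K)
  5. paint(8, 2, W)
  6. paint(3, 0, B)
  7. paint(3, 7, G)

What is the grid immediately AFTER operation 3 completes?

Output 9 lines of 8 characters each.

After op 1 paint(7,4,G):
RRRRRRRR
RRRRRRRR
RRRRRRRR
WWWWRRRR
WWWWRRRR
WWWWRRRR
RRRWRRRR
RRRWGRRR
RRRRGGRR
After op 2 paint(1,1,G):
RRRRRRRR
RGRRRRRR
RRRRRRRR
WWWWRRRR
WWWWRRRR
WWWWRRRR
RRRWRRRR
RRRWGRRR
RRRRGGRR
After op 3 fill(0,7,B) [44 cells changed]:
BBBBBBBB
BGBBBBBB
BBBBBBBB
WWWWBBBB
WWWWBBBB
WWWWBBBB
RRRWBBBB
RRRWGBBB
RRRRGGBB

Answer: BBBBBBBB
BGBBBBBB
BBBBBBBB
WWWWBBBB
WWWWBBBB
WWWWBBBB
RRRWBBBB
RRRWGBBB
RRRRGGBB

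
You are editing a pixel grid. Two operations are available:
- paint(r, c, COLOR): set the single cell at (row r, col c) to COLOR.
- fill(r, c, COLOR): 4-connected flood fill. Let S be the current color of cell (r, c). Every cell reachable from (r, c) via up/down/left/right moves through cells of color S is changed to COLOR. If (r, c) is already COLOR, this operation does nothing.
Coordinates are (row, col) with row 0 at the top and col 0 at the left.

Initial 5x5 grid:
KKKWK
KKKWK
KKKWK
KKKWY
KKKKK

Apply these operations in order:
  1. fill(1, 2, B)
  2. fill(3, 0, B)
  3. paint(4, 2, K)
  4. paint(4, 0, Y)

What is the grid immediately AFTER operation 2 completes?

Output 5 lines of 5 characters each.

Answer: BBBWK
BBBWK
BBBWK
BBBWY
BBBBB

Derivation:
After op 1 fill(1,2,B) [17 cells changed]:
BBBWK
BBBWK
BBBWK
BBBWY
BBBBB
After op 2 fill(3,0,B) [0 cells changed]:
BBBWK
BBBWK
BBBWK
BBBWY
BBBBB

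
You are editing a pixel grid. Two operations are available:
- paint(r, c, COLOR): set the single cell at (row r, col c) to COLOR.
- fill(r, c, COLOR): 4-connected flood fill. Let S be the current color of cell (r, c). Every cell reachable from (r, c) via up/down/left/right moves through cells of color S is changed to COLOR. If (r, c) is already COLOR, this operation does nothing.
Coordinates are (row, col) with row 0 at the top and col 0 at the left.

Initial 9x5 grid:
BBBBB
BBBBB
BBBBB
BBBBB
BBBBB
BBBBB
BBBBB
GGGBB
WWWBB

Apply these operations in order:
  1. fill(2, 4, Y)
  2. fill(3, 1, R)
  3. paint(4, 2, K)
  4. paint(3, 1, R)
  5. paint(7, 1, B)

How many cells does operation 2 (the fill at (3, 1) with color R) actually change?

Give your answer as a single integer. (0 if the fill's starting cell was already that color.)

Answer: 39

Derivation:
After op 1 fill(2,4,Y) [39 cells changed]:
YYYYY
YYYYY
YYYYY
YYYYY
YYYYY
YYYYY
YYYYY
GGGYY
WWWYY
After op 2 fill(3,1,R) [39 cells changed]:
RRRRR
RRRRR
RRRRR
RRRRR
RRRRR
RRRRR
RRRRR
GGGRR
WWWRR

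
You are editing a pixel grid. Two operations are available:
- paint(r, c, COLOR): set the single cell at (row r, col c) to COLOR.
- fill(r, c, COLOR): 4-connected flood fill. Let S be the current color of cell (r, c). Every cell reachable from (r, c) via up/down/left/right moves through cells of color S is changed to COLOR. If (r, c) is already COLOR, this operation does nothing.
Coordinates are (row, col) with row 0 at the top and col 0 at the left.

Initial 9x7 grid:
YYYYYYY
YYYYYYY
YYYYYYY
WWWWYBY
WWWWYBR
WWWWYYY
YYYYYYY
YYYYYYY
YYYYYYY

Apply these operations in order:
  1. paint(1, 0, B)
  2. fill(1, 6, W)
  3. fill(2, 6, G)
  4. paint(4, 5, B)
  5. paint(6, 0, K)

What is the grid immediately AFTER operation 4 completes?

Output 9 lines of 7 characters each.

Answer: GGGGGGG
BGGGGGG
GGGGGGG
GGGGGBG
GGGGGBR
GGGGGGG
GGGGGGG
GGGGGGG
GGGGGGG

Derivation:
After op 1 paint(1,0,B):
YYYYYYY
BYYYYYY
YYYYYYY
WWWWYBY
WWWWYBR
WWWWYYY
YYYYYYY
YYYYYYY
YYYYYYY
After op 2 fill(1,6,W) [47 cells changed]:
WWWWWWW
BWWWWWW
WWWWWWW
WWWWWBW
WWWWWBR
WWWWWWW
WWWWWWW
WWWWWWW
WWWWWWW
After op 3 fill(2,6,G) [59 cells changed]:
GGGGGGG
BGGGGGG
GGGGGGG
GGGGGBG
GGGGGBR
GGGGGGG
GGGGGGG
GGGGGGG
GGGGGGG
After op 4 paint(4,5,B):
GGGGGGG
BGGGGGG
GGGGGGG
GGGGGBG
GGGGGBR
GGGGGGG
GGGGGGG
GGGGGGG
GGGGGGG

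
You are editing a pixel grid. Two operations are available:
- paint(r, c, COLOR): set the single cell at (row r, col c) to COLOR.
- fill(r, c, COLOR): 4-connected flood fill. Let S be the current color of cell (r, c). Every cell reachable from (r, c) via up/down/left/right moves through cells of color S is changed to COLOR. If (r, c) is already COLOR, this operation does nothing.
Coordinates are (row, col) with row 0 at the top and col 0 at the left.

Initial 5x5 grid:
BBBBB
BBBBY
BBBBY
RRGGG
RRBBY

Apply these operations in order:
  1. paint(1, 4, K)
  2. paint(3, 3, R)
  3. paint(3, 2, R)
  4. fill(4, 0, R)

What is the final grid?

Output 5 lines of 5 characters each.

Answer: BBBBB
BBBBK
BBBBY
RRRRG
RRBBY

Derivation:
After op 1 paint(1,4,K):
BBBBB
BBBBK
BBBBY
RRGGG
RRBBY
After op 2 paint(3,3,R):
BBBBB
BBBBK
BBBBY
RRGRG
RRBBY
After op 3 paint(3,2,R):
BBBBB
BBBBK
BBBBY
RRRRG
RRBBY
After op 4 fill(4,0,R) [0 cells changed]:
BBBBB
BBBBK
BBBBY
RRRRG
RRBBY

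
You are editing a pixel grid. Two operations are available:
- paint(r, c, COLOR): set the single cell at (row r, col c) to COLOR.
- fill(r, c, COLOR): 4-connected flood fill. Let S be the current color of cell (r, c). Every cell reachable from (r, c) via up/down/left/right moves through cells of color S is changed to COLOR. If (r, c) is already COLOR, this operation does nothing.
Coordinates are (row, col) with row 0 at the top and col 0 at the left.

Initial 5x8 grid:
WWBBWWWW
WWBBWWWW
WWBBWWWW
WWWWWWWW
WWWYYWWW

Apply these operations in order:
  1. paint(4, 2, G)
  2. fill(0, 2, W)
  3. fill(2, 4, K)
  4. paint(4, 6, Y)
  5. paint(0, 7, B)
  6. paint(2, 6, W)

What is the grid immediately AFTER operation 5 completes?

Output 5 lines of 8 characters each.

Answer: KKKKKKKB
KKKKKKKK
KKKKKKKK
KKKKKKKK
KKGYYKYK

Derivation:
After op 1 paint(4,2,G):
WWBBWWWW
WWBBWWWW
WWBBWWWW
WWWWWWWW
WWGYYWWW
After op 2 fill(0,2,W) [6 cells changed]:
WWWWWWWW
WWWWWWWW
WWWWWWWW
WWWWWWWW
WWGYYWWW
After op 3 fill(2,4,K) [37 cells changed]:
KKKKKKKK
KKKKKKKK
KKKKKKKK
KKKKKKKK
KKGYYKKK
After op 4 paint(4,6,Y):
KKKKKKKK
KKKKKKKK
KKKKKKKK
KKKKKKKK
KKGYYKYK
After op 5 paint(0,7,B):
KKKKKKKB
KKKKKKKK
KKKKKKKK
KKKKKKKK
KKGYYKYK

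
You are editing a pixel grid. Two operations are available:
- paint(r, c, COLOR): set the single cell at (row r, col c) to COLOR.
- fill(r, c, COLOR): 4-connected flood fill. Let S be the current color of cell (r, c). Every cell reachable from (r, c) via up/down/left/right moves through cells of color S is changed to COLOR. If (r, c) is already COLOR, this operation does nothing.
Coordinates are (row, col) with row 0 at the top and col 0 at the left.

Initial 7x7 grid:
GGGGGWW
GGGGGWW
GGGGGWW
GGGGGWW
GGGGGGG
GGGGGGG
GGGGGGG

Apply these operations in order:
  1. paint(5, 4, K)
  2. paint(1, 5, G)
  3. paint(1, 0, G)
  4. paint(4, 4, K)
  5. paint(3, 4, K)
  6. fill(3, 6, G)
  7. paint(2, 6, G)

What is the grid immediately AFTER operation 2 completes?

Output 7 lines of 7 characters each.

After op 1 paint(5,4,K):
GGGGGWW
GGGGGWW
GGGGGWW
GGGGGWW
GGGGGGG
GGGGKGG
GGGGGGG
After op 2 paint(1,5,G):
GGGGGWW
GGGGGGW
GGGGGWW
GGGGGWW
GGGGGGG
GGGGKGG
GGGGGGG

Answer: GGGGGWW
GGGGGGW
GGGGGWW
GGGGGWW
GGGGGGG
GGGGKGG
GGGGGGG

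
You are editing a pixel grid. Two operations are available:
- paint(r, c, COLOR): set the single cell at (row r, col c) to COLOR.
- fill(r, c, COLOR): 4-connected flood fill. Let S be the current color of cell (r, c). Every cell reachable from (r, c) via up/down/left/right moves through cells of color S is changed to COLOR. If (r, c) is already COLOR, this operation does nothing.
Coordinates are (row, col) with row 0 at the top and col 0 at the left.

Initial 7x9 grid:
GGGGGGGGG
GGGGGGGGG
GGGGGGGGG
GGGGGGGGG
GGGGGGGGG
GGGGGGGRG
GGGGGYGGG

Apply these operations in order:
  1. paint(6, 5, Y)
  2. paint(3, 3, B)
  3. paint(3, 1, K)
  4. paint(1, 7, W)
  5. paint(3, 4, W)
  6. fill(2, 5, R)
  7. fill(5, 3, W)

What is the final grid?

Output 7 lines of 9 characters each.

After op 1 paint(6,5,Y):
GGGGGGGGG
GGGGGGGGG
GGGGGGGGG
GGGGGGGGG
GGGGGGGGG
GGGGGGGRG
GGGGGYGGG
After op 2 paint(3,3,B):
GGGGGGGGG
GGGGGGGGG
GGGGGGGGG
GGGBGGGGG
GGGGGGGGG
GGGGGGGRG
GGGGGYGGG
After op 3 paint(3,1,K):
GGGGGGGGG
GGGGGGGGG
GGGGGGGGG
GKGBGGGGG
GGGGGGGGG
GGGGGGGRG
GGGGGYGGG
After op 4 paint(1,7,W):
GGGGGGGGG
GGGGGGGWG
GGGGGGGGG
GKGBGGGGG
GGGGGGGGG
GGGGGGGRG
GGGGGYGGG
After op 5 paint(3,4,W):
GGGGGGGGG
GGGGGGGWG
GGGGGGGGG
GKGBWGGGG
GGGGGGGGG
GGGGGGGRG
GGGGGYGGG
After op 6 fill(2,5,R) [57 cells changed]:
RRRRRRRRR
RRRRRRRWR
RRRRRRRRR
RKRBWRRRR
RRRRRRRRR
RRRRRRRRR
RRRRRYRRR
After op 7 fill(5,3,W) [58 cells changed]:
WWWWWWWWW
WWWWWWWWW
WWWWWWWWW
WKWBWWWWW
WWWWWWWWW
WWWWWWWWW
WWWWWYWWW

Answer: WWWWWWWWW
WWWWWWWWW
WWWWWWWWW
WKWBWWWWW
WWWWWWWWW
WWWWWWWWW
WWWWWYWWW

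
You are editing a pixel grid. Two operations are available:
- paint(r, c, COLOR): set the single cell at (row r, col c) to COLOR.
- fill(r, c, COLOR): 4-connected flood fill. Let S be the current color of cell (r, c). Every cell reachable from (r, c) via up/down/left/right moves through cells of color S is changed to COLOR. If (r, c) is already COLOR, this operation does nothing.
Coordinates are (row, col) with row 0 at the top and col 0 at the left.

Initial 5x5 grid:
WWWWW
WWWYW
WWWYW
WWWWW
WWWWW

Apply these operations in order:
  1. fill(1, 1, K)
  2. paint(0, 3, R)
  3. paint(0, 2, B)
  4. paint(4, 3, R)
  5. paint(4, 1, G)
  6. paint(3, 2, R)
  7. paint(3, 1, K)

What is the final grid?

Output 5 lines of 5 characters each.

Answer: KKBRK
KKKYK
KKKYK
KKRKK
KGKRK

Derivation:
After op 1 fill(1,1,K) [23 cells changed]:
KKKKK
KKKYK
KKKYK
KKKKK
KKKKK
After op 2 paint(0,3,R):
KKKRK
KKKYK
KKKYK
KKKKK
KKKKK
After op 3 paint(0,2,B):
KKBRK
KKKYK
KKKYK
KKKKK
KKKKK
After op 4 paint(4,3,R):
KKBRK
KKKYK
KKKYK
KKKKK
KKKRK
After op 5 paint(4,1,G):
KKBRK
KKKYK
KKKYK
KKKKK
KGKRK
After op 6 paint(3,2,R):
KKBRK
KKKYK
KKKYK
KKRKK
KGKRK
After op 7 paint(3,1,K):
KKBRK
KKKYK
KKKYK
KKRKK
KGKRK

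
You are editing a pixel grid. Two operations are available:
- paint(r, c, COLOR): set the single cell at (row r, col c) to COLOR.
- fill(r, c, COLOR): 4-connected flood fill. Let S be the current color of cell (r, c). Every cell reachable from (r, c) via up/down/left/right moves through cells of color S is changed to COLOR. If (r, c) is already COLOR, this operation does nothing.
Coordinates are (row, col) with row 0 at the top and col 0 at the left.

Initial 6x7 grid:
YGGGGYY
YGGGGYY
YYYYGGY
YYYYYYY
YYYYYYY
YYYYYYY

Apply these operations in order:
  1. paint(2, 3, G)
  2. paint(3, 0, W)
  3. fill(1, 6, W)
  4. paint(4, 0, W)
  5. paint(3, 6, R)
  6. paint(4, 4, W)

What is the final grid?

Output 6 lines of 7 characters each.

After op 1 paint(2,3,G):
YGGGGYY
YGGGGYY
YYYGGGY
YYYYYYY
YYYYYYY
YYYYYYY
After op 2 paint(3,0,W):
YGGGGYY
YGGGGYY
YYYGGGY
WYYYYYY
YYYYYYY
YYYYYYY
After op 3 fill(1,6,W) [30 cells changed]:
WGGGGWW
WGGGGWW
WWWGGGW
WWWWWWW
WWWWWWW
WWWWWWW
After op 4 paint(4,0,W):
WGGGGWW
WGGGGWW
WWWGGGW
WWWWWWW
WWWWWWW
WWWWWWW
After op 5 paint(3,6,R):
WGGGGWW
WGGGGWW
WWWGGGW
WWWWWWR
WWWWWWW
WWWWWWW
After op 6 paint(4,4,W):
WGGGGWW
WGGGGWW
WWWGGGW
WWWWWWR
WWWWWWW
WWWWWWW

Answer: WGGGGWW
WGGGGWW
WWWGGGW
WWWWWWR
WWWWWWW
WWWWWWW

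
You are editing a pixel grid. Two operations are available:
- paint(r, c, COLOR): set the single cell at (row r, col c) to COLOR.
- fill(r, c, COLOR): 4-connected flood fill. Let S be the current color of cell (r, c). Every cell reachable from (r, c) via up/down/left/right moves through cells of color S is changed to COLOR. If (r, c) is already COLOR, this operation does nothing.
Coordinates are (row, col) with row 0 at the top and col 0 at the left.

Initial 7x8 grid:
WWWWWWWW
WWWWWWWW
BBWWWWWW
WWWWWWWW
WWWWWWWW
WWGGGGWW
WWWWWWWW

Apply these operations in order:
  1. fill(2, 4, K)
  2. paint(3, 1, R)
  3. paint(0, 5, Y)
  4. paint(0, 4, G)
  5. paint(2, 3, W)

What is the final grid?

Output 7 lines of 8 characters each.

After op 1 fill(2,4,K) [50 cells changed]:
KKKKKKKK
KKKKKKKK
BBKKKKKK
KKKKKKKK
KKKKKKKK
KKGGGGKK
KKKKKKKK
After op 2 paint(3,1,R):
KKKKKKKK
KKKKKKKK
BBKKKKKK
KRKKKKKK
KKKKKKKK
KKGGGGKK
KKKKKKKK
After op 3 paint(0,5,Y):
KKKKKYKK
KKKKKKKK
BBKKKKKK
KRKKKKKK
KKKKKKKK
KKGGGGKK
KKKKKKKK
After op 4 paint(0,4,G):
KKKKGYKK
KKKKKKKK
BBKKKKKK
KRKKKKKK
KKKKKKKK
KKGGGGKK
KKKKKKKK
After op 5 paint(2,3,W):
KKKKGYKK
KKKKKKKK
BBKWKKKK
KRKKKKKK
KKKKKKKK
KKGGGGKK
KKKKKKKK

Answer: KKKKGYKK
KKKKKKKK
BBKWKKKK
KRKKKKKK
KKKKKKKK
KKGGGGKK
KKKKKKKK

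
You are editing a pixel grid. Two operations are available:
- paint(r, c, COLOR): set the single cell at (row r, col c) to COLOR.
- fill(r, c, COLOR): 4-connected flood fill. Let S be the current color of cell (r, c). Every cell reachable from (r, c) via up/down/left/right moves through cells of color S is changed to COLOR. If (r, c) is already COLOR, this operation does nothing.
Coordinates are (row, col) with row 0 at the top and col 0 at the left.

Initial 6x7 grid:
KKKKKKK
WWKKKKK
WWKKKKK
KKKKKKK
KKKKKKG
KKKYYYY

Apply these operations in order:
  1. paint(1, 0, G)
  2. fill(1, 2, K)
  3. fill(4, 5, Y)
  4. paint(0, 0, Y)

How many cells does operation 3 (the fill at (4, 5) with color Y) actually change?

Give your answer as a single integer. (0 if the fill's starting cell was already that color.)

Answer: 33

Derivation:
After op 1 paint(1,0,G):
KKKKKKK
GWKKKKK
WWKKKKK
KKKKKKK
KKKKKKG
KKKYYYY
After op 2 fill(1,2,K) [0 cells changed]:
KKKKKKK
GWKKKKK
WWKKKKK
KKKKKKK
KKKKKKG
KKKYYYY
After op 3 fill(4,5,Y) [33 cells changed]:
YYYYYYY
GWYYYYY
WWYYYYY
YYYYYYY
YYYYYYG
YYYYYYY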